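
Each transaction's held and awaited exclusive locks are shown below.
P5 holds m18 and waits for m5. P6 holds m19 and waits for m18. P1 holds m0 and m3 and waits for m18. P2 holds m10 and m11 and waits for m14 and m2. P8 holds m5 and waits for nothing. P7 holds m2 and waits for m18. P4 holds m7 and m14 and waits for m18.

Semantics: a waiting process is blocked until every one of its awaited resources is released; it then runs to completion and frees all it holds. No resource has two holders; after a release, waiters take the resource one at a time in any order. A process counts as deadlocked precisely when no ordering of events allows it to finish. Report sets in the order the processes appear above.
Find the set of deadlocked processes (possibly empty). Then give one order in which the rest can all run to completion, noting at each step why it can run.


The deadlocked set is empty.
Key observation: the wait relation is loop-free; peeling off processes with no waits unwinds the whole state.
The rest can finish in the order P8, P5, P6, P7, P1, P4, P2.
Check, step by step:
  P8 waits on nothing -> runs at once and releases m5
  P5 waits on m5 — all released -> runs and releases m18
  P6 waits on m18 — all released -> runs and releases m19
  P7 waits on m18 — all released -> runs and releases m2
  P1 waits on m18 — all released -> runs and releases m0 and m3
  P4 waits on m18 — all released -> runs and releases m7 and m14
  P2 waits on m14 and m2 — all released -> runs and releases m10 and m11


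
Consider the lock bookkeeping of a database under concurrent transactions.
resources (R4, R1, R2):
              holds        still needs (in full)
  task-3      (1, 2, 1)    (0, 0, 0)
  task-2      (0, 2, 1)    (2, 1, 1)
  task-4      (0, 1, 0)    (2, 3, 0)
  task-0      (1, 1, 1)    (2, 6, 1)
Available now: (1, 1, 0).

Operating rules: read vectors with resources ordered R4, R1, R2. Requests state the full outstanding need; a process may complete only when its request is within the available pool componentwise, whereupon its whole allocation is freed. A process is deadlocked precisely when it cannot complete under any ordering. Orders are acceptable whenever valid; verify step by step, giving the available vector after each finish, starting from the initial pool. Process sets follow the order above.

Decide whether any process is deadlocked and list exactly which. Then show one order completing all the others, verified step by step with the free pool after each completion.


No process is deadlocked.
Key observation: starting with task-3, each completion frees enough for the next — no one is permanently blocked.
One completion order for the rest: task-3, task-4, task-2, task-0. Step-by-step check:
  pool = (1, 1, 0)
  run task-3 (needs (0, 0, 0), free (1, 1, 0)); after release of (1, 2, 1) the pool is (2, 3, 1)
  run task-4 (needs (2, 3, 0), free (2, 3, 1)); after release of (0, 1, 0) the pool is (2, 4, 1)
  run task-2 (needs (2, 1, 1), free (2, 4, 1)); after release of (0, 2, 1) the pool is (2, 6, 2)
  run task-0 (needs (2, 6, 1), free (2, 6, 2)); after release of (1, 1, 1) the pool is (3, 7, 3)


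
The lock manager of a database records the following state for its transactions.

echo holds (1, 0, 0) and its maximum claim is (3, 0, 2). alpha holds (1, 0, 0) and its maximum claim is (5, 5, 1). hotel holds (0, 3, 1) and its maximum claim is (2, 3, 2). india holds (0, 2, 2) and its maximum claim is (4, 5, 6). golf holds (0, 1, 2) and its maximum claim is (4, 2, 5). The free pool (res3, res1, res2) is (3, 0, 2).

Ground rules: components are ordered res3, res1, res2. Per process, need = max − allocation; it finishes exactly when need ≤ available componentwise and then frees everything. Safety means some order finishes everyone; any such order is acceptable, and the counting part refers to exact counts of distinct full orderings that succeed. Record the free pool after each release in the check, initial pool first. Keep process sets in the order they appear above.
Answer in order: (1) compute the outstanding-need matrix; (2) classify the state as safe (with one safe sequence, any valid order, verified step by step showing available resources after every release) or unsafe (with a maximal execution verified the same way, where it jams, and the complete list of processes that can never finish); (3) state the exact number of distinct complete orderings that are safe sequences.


(1) Outstanding need per process (order res3, res1, res2):
  echo: (2, 0, 2)
  alpha: (4, 5, 1)
  hotel: (2, 0, 1)
  india: (4, 3, 4)
  golf: (4, 1, 3)
(2) SAFE. One safe sequence: echo, hotel, golf, india, alpha.
Key observation: the order's first zero-slack moment is echo ((2, 0, 2) needed, (3, 0, 2) free — a requested resource with nothing to spare).
Walking it through:
  pool = (3, 0, 2)
  echo needs (2, 0, 2) <= (3, 0, 2) -> finishes; pool += (1, 0, 0) = (4, 0, 2)
  hotel needs (2, 0, 1) <= (4, 0, 2) -> finishes; pool += (0, 3, 1) = (4, 3, 3)
  golf needs (4, 1, 3) <= (4, 3, 3) -> finishes; pool += (0, 1, 2) = (4, 4, 5)
  india needs (4, 3, 4) <= (4, 4, 5) -> finishes; pool += (0, 2, 2) = (4, 6, 7)
  alpha needs (4, 5, 1) <= (4, 6, 7) -> finishes; pool += (1, 0, 0) = (5, 6, 7)
(3) The exact count: 2 of the possible complete orderings are safe sequences.


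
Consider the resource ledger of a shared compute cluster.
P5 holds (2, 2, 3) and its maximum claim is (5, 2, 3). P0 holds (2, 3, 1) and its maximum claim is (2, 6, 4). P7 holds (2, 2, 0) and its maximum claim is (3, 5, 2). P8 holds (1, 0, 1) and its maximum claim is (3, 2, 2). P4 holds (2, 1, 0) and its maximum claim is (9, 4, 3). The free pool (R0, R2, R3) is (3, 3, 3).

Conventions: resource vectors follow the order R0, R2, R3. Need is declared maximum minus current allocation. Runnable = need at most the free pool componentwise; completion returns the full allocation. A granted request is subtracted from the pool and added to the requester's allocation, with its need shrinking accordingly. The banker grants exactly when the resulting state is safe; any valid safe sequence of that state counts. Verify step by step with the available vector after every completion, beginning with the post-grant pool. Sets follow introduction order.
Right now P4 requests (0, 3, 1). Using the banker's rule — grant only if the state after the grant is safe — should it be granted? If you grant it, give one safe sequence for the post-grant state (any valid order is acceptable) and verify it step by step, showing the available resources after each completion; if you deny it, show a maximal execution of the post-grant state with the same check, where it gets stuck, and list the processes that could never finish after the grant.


DENY — the pretend-granted state is unsafe.
Key observation: after P5, P8 the pool peaks at (6, 2, 6), and each blocked process is short somewhere: P0 on R2; P7 on R2; P4 on R0.
On the post-grant state, P5, P8 is a maximal run — nothing extends it. Step-by-step check:
  pool = (3, 0, 2)
  run P5 (needs (3, 0, 0), free (3, 0, 2)); after release of (2, 2, 3) the pool is (5, 2, 5)
  run P8 (needs (2, 2, 1), free (5, 2, 5)); after release of (1, 0, 1) the pool is (6, 2, 6)
  blocked: P0 wants (0, 3, 3), pool (6, 2, 6) — not enough R2
  blocked: P7 wants (1, 3, 2), pool (6, 2, 6) — not enough R2
  blocked: P4 wants (7, 0, 2), pool (6, 2, 6) — not enough R0
Had the request been granted, P0, P7 and P4 could never finish.


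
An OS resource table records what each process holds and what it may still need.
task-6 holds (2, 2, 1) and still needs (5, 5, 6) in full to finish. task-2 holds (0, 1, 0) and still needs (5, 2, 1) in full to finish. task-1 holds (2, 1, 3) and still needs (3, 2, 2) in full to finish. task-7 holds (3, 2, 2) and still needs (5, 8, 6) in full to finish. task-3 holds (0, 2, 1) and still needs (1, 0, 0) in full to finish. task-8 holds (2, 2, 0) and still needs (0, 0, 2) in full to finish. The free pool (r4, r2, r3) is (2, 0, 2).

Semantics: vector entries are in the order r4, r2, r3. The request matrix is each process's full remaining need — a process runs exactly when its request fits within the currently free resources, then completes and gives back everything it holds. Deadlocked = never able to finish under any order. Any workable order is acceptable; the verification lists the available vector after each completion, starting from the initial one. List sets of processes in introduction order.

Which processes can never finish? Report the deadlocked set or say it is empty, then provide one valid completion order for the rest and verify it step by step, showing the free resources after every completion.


No process is deadlocked.
Key observation: beginning at task-3, releases accumulate fast enough that every process eventually fits.
A valid finishing order for the others: task-3, task-8, task-1, task-6, task-2, task-7. Step-by-step check:
  pool = (2, 0, 2)
  task-3 needs (1, 0, 0) <= (2, 0, 2) -> finishes; pool += (0, 2, 1) = (2, 2, 3)
  task-8 needs (0, 0, 2) <= (2, 2, 3) -> finishes; pool += (2, 2, 0) = (4, 4, 3)
  task-1 needs (3, 2, 2) <= (4, 4, 3) -> finishes; pool += (2, 1, 3) = (6, 5, 6)
  task-6 needs (5, 5, 6) <= (6, 5, 6) -> finishes; pool += (2, 2, 1) = (8, 7, 7)
  task-2 needs (5, 2, 1) <= (8, 7, 7) -> finishes; pool += (0, 1, 0) = (8, 8, 7)
  task-7 needs (5, 8, 6) <= (8, 8, 7) -> finishes; pool += (3, 2, 2) = (11, 10, 9)


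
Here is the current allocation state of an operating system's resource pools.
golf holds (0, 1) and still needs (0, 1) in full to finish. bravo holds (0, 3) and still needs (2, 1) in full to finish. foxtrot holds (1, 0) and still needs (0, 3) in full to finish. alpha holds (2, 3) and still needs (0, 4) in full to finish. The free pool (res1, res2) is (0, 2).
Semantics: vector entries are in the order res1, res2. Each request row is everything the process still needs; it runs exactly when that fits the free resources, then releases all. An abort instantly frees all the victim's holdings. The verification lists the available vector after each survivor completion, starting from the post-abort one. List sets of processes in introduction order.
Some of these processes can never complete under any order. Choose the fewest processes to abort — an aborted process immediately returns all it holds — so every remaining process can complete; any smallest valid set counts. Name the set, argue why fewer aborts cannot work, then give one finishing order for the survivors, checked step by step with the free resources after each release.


The answer: abort alpha.
Key observation: bravo was stuck for good until alpha gave back (2, 3); in the order shown it finishes at step 3.
Minimality: the empty abort set fails — the state is deadlocked as it stands.
Survivors finish in the order: golf, foxtrot, bravo. Check, step by step (pool after the aborts first):
  pool = (2, 5)
  golf needs (0, 1) <= (2, 5) -> finishes; pool += (0, 1) = (2, 6)
  foxtrot needs (0, 3) <= (2, 6) -> finishes; pool += (1, 0) = (3, 6)
  bravo needs (2, 1) <= (3, 6) -> finishes; pool += (0, 3) = (3, 9)


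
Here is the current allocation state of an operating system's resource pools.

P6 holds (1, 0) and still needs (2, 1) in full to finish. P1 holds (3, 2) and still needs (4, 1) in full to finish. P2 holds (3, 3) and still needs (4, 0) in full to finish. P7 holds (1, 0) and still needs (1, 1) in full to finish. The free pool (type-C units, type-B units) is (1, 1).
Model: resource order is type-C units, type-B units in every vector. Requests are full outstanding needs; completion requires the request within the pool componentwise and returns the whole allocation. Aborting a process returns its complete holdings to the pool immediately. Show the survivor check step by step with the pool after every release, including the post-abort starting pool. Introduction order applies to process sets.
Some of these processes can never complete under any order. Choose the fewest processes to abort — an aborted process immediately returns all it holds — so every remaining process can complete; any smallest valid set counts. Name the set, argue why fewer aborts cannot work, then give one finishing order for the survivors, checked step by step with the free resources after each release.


Minimum abort set: P1.
Key observation: before aborting P1, P2 was permanently blocked — no order could ever run it; afterwards it completes at step 1.
Minimality: the empty abort set fails — the state is deadlocked as it stands.
One survivor order: P2, P6, P7. Check, step by step (post-abort pool first):
  pool = (4, 3)
  run P2 (needs (4, 0), free (4, 3)); after release of (3, 3) the pool is (7, 6)
  run P6 (needs (2, 1), free (7, 6)); after release of (1, 0) the pool is (8, 6)
  run P7 (needs (1, 1), free (8, 6)); after release of (1, 0) the pool is (9, 6)


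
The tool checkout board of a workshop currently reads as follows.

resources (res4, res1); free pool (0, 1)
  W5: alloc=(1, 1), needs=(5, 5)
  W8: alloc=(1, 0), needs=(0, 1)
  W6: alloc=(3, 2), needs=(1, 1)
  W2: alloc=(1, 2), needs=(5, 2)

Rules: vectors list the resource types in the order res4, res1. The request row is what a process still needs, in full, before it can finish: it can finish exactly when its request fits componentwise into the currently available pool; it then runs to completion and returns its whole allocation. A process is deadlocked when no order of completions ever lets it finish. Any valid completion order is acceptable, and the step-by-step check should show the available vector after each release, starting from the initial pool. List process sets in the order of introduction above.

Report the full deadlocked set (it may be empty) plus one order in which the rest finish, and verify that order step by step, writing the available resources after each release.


Deadlocked set: W5 and W2.
Key observation: no order helps: past W8, W6, the free pool tops out at (4, 3), below what each blocked process needs in res4.
One completion order for the rest: W8, W6. Check, step by step:
  pool = (0, 1)
  run W8 (needs (0, 1), free (0, 1)); after release of (1, 0) the pool is (1, 1)
  run W6 (needs (1, 1), free (1, 1)); after release of (3, 2) the pool is (4, 3)
The blocked processes can never fit:
  blocked: W5 wants (5, 5), pool (4, 3) — not enough res4 and res1
  blocked: W2 wants (5, 2), pool (4, 3) — not enough res4


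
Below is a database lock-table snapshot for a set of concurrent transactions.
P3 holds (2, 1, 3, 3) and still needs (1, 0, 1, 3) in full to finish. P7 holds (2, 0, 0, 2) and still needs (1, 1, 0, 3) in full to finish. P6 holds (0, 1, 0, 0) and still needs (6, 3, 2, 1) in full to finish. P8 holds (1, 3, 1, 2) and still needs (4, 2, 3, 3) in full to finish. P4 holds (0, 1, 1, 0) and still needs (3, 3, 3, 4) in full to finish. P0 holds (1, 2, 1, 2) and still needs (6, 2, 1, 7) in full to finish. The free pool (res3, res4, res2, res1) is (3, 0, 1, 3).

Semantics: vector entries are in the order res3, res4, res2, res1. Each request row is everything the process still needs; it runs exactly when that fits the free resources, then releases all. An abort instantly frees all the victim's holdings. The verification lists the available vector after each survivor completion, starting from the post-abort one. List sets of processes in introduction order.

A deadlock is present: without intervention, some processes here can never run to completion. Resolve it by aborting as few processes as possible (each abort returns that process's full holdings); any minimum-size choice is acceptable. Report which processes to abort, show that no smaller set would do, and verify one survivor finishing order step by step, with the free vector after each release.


The answer: abort P8.
Key observation: the deadlocked P6 becomes finishable only because P8 released (1, 3, 1, 2); it completes at step 2 below.
No smaller set exists: with zero aborts the deadlock remains.
Survivors finish in the order: P3, P6, P4, P7, P0. Check, step by step (pool after the aborts first):
  pool = (4, 3, 2, 5)
  P3: need (1, 0, 1, 3) fits (4, 3, 2, 5); releases (2, 1, 3, 3), pool now (6, 4, 5, 8)
  P6: need (6, 3, 2, 1) fits (6, 4, 5, 8); releases (0, 1, 0, 0), pool now (6, 5, 5, 8)
  P4: need (3, 3, 3, 4) fits (6, 5, 5, 8); releases (0, 1, 1, 0), pool now (6, 6, 6, 8)
  P7: need (1, 1, 0, 3) fits (6, 6, 6, 8); releases (2, 0, 0, 2), pool now (8, 6, 6, 10)
  P0: need (6, 2, 1, 7) fits (8, 6, 6, 10); releases (1, 2, 1, 2), pool now (9, 8, 7, 12)


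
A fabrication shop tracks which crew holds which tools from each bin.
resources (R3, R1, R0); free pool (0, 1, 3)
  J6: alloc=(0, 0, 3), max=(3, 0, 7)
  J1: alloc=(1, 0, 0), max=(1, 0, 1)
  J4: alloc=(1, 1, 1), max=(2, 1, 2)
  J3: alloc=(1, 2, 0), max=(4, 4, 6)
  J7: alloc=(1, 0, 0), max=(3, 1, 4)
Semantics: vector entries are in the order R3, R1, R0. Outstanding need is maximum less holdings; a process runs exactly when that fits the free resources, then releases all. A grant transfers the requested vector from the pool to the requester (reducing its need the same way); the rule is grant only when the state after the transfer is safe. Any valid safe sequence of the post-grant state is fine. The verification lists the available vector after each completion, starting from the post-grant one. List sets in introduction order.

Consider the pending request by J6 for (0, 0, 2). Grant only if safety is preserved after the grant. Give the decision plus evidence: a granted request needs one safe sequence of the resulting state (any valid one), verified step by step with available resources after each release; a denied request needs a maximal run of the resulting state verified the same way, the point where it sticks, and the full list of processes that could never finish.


DENY. Granting would leave the state unsafe.
Key observation: after J1, J4 the pool peaks at (2, 2, 2), and each blocked process is short somewhere: J6 on R3; J3 on R3, R0; J7 on R0.
On the post-grant state, J1, J4 is a maximal run — nothing extends it. Step-by-step check:
  pool = (0, 1, 1)
  J1 needs (0, 0, 1) <= (0, 1, 1) -> finishes; pool += (1, 0, 0) = (1, 1, 1)
  J4 needs (1, 0, 1) <= (1, 1, 1) -> finishes; pool += (1, 1, 1) = (2, 2, 2)
  blocked: J6 wants (3, 0, 2), pool (2, 2, 2) — not enough R3
  blocked: J3 wants (3, 2, 6), pool (2, 2, 2) — not enough R3 and R0
  blocked: J7 wants (2, 1, 4), pool (2, 2, 2) — not enough R0
Had the request been granted, J6, J3 and J7 could never finish.


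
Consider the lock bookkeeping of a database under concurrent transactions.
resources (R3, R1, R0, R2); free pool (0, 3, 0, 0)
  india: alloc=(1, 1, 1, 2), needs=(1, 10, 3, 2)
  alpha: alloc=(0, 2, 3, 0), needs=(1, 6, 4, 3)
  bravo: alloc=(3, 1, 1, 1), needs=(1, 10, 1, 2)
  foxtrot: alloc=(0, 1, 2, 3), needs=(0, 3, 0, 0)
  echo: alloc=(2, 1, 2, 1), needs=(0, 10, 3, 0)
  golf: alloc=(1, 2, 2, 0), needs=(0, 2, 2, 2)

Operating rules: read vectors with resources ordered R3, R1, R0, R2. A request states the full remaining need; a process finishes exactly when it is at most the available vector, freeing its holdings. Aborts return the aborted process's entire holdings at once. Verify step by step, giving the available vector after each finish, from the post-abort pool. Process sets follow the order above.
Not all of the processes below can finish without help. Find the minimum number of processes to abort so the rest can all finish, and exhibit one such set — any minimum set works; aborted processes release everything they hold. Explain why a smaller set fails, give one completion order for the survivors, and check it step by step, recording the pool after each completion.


The answer: abort india and echo.
Key observation: before aborting india and echo, bravo was permanently blocked — no order could ever run it; afterwards it completes at step 4.
Why nothing smaller works — every single abort fails: india alone leaves bravo blocked (short on R1); alpha alone leaves india blocked (short on R1); bravo alone leaves india blocked (short on R1); foxtrot alone leaves india blocked (short on R1); echo alone leaves india blocked (short on R1); golf alone leaves india blocked (short on R1).
Survivors finish in the order: foxtrot, golf, alpha, bravo. Walking it through (pool after the aborts first):
  pool = (3, 5, 3, 3)
  foxtrot needs (0, 3, 0, 0) <= (3, 5, 3, 3) -> finishes; pool += (0, 1, 2, 3) = (3, 6, 5, 6)
  golf needs (0, 2, 2, 2) <= (3, 6, 5, 6) -> finishes; pool += (1, 2, 2, 0) = (4, 8, 7, 6)
  alpha needs (1, 6, 4, 3) <= (4, 8, 7, 6) -> finishes; pool += (0, 2, 3, 0) = (4, 10, 10, 6)
  bravo needs (1, 10, 1, 2) <= (4, 10, 10, 6) -> finishes; pool += (3, 1, 1, 1) = (7, 11, 11, 7)


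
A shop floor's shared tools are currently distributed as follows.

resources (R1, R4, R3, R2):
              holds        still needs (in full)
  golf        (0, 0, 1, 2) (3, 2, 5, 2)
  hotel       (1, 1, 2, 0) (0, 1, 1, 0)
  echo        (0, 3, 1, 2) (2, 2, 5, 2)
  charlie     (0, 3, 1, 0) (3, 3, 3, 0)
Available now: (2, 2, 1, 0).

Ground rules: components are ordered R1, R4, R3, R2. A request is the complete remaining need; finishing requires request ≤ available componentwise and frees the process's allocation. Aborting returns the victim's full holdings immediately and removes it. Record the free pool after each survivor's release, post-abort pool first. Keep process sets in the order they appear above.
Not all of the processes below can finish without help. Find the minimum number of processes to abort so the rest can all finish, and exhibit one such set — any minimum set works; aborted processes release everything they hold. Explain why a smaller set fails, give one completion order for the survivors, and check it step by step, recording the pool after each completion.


Minimum abort set: echo.
Key observation: golf had no path to completion before; after the abort of echo ((0, 3, 1, 2) returned), step 3 is where it fits.
Why nothing smaller works: aborting no one leaves the state deadlocked as given.
The survivors complete as hotel, charlie, golf. Step-by-step check (starting from the post-abort pool):
  pool = (2, 5, 2, 2)
  hotel: need (0, 1, 1, 0) fits (2, 5, 2, 2); releases (1, 1, 2, 0), pool now (3, 6, 4, 2)
  charlie: need (3, 3, 3, 0) fits (3, 6, 4, 2); releases (0, 3, 1, 0), pool now (3, 9, 5, 2)
  golf: need (3, 2, 5, 2) fits (3, 9, 5, 2); releases (0, 0, 1, 2), pool now (3, 9, 6, 4)


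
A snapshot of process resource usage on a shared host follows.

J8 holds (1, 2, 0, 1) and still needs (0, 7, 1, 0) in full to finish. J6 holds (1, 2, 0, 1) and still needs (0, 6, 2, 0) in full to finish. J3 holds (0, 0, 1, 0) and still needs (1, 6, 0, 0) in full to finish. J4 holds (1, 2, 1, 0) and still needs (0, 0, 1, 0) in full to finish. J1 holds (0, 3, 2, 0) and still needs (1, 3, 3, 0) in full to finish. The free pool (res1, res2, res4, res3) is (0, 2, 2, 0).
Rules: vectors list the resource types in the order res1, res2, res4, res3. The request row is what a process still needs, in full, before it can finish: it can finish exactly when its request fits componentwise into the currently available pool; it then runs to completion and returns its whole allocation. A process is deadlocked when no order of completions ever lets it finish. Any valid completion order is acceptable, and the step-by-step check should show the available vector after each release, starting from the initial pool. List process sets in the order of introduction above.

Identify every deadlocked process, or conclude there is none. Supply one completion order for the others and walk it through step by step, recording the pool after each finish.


The deadlocked set is empty.
Key observation: there is always a runnable process — J4 first — so the state unwinds completely.
The rest can finish in the order J4, J1, J6, J8, J3. Verifying each step:
  pool = (0, 2, 2, 0)
  run J4 (needs (0, 0, 1, 0), free (0, 2, 2, 0)); after release of (1, 2, 1, 0) the pool is (1, 4, 3, 0)
  run J1 (needs (1, 3, 3, 0), free (1, 4, 3, 0)); after release of (0, 3, 2, 0) the pool is (1, 7, 5, 0)
  run J6 (needs (0, 6, 2, 0), free (1, 7, 5, 0)); after release of (1, 2, 0, 1) the pool is (2, 9, 5, 1)
  run J8 (needs (0, 7, 1, 0), free (2, 9, 5, 1)); after release of (1, 2, 0, 1) the pool is (3, 11, 5, 2)
  run J3 (needs (1, 6, 0, 0), free (3, 11, 5, 2)); after release of (0, 0, 1, 0) the pool is (3, 11, 6, 2)


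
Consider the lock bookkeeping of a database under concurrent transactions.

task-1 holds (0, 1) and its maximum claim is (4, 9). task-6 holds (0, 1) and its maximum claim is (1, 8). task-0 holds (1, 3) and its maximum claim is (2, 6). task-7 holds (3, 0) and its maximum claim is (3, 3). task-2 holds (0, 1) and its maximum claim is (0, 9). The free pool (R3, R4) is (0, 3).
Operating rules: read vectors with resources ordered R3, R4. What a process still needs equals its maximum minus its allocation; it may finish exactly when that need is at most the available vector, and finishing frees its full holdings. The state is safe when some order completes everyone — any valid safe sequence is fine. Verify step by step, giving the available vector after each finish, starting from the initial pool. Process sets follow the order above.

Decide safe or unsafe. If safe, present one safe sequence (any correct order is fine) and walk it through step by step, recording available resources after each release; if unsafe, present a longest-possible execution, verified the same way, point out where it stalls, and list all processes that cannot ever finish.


UNSAFE.
Key observation: no order helps: past task-7, task-0, the free pool tops out at (4, 6), below what each blocked process needs in R4.
The run task-7, task-0 cannot be extended any further. Check, step by step:
  pool = (0, 3)
  run task-7 (needs (0, 3), free (0, 3)); after release of (3, 0) the pool is (3, 3)
  run task-0 (needs (1, 3), free (3, 3)); after release of (1, 3) the pool is (4, 6)
  blocked: task-1 wants (4, 8), pool (4, 6) — not enough R4
  blocked: task-6 wants (1, 7), pool (4, 6) — not enough R4
  blocked: task-2 wants (0, 8), pool (4, 6) — not enough R4
Processes that can never finish: task-1, task-6 and task-2.


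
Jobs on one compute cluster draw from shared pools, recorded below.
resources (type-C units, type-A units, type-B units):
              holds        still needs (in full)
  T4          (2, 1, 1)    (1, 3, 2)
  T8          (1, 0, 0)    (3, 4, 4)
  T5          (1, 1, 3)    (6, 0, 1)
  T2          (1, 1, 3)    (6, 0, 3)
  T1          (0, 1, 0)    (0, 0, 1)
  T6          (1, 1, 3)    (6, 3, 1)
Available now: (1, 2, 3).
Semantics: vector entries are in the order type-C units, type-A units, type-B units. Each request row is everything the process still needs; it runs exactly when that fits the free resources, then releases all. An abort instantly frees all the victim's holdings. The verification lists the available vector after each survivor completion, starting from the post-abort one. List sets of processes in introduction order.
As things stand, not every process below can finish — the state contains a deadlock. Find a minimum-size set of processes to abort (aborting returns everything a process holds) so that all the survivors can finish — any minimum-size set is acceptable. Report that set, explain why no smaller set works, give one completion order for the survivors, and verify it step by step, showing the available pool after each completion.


Abort T5 and T2.
Key observation: aborting T5 and T2 returns (2, 2, 6), and T6 — hopeless before — runs at step 4 with the returned capacity in the pool.
Minimality, checking each single-abort alternative: T4 alone leaves T5 blocked (short on type-C units); T8 alone leaves T5 blocked (short on type-C units); T5 alone leaves T2 blocked (short on type-C units); T2 alone leaves T5 blocked (short on type-C units); T1 alone leaves T5 blocked (short on type-C units); T6 alone leaves T5 blocked (short on type-C units).
One survivor order: T8, T4, T1, T6. Walking it through (post-abort pool first):
  pool = (3, 4, 9)
  T8: need (3, 4, 4) fits (3, 4, 9); releases (1, 0, 0), pool now (4, 4, 9)
  T4: need (1, 3, 2) fits (4, 4, 9); releases (2, 1, 1), pool now (6, 5, 10)
  T1: need (0, 0, 1) fits (6, 5, 10); releases (0, 1, 0), pool now (6, 6, 10)
  T6: need (6, 3, 1) fits (6, 6, 10); releases (1, 1, 3), pool now (7, 7, 13)


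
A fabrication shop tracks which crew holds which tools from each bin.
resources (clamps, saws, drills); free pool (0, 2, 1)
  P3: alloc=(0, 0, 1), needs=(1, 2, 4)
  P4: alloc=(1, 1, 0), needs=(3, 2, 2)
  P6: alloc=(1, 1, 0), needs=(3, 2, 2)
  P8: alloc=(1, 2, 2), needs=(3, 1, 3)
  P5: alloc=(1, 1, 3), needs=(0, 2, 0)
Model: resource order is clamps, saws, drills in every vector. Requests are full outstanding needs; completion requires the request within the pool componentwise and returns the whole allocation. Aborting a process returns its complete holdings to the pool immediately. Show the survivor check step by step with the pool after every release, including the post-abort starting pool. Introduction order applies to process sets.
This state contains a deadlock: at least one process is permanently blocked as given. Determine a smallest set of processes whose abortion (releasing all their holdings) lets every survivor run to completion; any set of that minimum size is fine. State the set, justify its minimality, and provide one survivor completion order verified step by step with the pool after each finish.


The answer: abort P4 and P8.
Key observation: no ordering could ever have run P6 before the abort of P4 and P8; with (2, 3, 2) back in the pool it fits at step 3.
No one abort is enough; case by case: P3 alone leaves P4 blocked (short on clamps); P4 alone leaves P6 blocked (short on clamps); P6 alone leaves P4 blocked (short on clamps); P8 alone leaves P4 blocked (short on clamps); P5 alone leaves P4 blocked (short on clamps).
Survivors finish in the order: P5, P3, P6. Verifying each step (pool after the aborts first):
  pool = (2, 5, 3)
  P5: need (0, 2, 0) fits (2, 5, 3); releases (1, 1, 3), pool now (3, 6, 6)
  P3: need (1, 2, 4) fits (3, 6, 6); releases (0, 0, 1), pool now (3, 6, 7)
  P6: need (3, 2, 2) fits (3, 6, 7); releases (1, 1, 0), pool now (4, 7, 7)


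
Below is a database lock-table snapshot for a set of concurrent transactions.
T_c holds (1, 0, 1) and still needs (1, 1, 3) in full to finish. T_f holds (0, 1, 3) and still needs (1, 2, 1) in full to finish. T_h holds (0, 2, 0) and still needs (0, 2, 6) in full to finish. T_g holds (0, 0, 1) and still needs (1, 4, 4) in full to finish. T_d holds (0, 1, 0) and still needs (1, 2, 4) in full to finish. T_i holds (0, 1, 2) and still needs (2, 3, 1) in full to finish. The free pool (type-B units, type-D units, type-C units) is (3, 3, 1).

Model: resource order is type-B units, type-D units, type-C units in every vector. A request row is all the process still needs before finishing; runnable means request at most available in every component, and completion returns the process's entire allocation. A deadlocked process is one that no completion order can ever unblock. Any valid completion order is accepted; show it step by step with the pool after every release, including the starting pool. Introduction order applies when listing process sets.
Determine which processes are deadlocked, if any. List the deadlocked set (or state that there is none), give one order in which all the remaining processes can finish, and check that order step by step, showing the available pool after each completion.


Nothing here is deadlocked.
Key observation: beginning at T_f, releases accumulate fast enough that every process eventually fits.
One completion order for the rest: T_f, T_d, T_i, T_h, T_c, T_g. Step-by-step check:
  pool = (3, 3, 1)
  T_f: need (1, 2, 1) fits (3, 3, 1); releases (0, 1, 3), pool now (3, 4, 4)
  T_d: need (1, 2, 4) fits (3, 4, 4); releases (0, 1, 0), pool now (3, 5, 4)
  T_i: need (2, 3, 1) fits (3, 5, 4); releases (0, 1, 2), pool now (3, 6, 6)
  T_h: need (0, 2, 6) fits (3, 6, 6); releases (0, 2, 0), pool now (3, 8, 6)
  T_c: need (1, 1, 3) fits (3, 8, 6); releases (1, 0, 1), pool now (4, 8, 7)
  T_g: need (1, 4, 4) fits (4, 8, 7); releases (0, 0, 1), pool now (4, 8, 8)


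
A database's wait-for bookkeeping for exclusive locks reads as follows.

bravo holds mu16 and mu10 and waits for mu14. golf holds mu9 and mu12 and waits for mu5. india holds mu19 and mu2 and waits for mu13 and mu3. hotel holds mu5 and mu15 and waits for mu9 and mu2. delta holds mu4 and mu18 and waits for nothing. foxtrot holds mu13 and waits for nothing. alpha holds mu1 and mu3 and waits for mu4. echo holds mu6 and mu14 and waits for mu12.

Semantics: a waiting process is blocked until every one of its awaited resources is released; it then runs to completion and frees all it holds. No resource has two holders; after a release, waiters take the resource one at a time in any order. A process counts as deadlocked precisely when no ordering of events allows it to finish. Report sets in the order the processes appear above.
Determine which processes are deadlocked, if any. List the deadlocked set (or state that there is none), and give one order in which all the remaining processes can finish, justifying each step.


The deadlocked set is bravo, golf, hotel and echo.
Key observation: the cycle golf -> hotel -> golf can never break — each member waits on the next; bravo and echo wait into the deadlock from upstream.
One completion order for the rest: foxtrot, delta, alpha, india.
Walking it through:
  foxtrot: no waits; runs immediately, freeing mu13
  delta: no waits; runs immediately, freeing mu4 and mu18
  alpha: everything it awaited (mu4) is free; runs, freeing mu1 and mu3
  india: everything it awaited (mu13 and mu3) is free; runs, freeing mu19 and mu2


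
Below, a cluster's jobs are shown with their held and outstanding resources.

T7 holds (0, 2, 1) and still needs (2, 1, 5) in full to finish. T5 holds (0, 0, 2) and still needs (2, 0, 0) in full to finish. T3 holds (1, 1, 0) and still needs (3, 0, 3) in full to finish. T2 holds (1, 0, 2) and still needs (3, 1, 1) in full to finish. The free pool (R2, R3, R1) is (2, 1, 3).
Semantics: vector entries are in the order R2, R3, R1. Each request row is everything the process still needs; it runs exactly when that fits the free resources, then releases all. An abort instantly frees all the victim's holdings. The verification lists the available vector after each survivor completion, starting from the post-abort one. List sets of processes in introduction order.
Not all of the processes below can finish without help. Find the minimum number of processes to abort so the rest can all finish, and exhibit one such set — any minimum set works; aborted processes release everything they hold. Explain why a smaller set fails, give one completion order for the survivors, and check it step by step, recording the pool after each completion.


The answer: abort T2.
Key observation: T3 was stuck for good until T2 gave back (1, 0, 2); in the order shown it finishes at step 2.
Why nothing smaller works: aborting no one leaves the state deadlocked as given.
Survivors finish in the order: T5, T3, T7. Walking it through (pool after the aborts first):
  pool = (3, 1, 5)
  T5: need (2, 0, 0) fits (3, 1, 5); releases (0, 0, 2), pool now (3, 1, 7)
  T3: need (3, 0, 3) fits (3, 1, 7); releases (1, 1, 0), pool now (4, 2, 7)
  T7: need (2, 1, 5) fits (4, 2, 7); releases (0, 2, 1), pool now (4, 4, 8)


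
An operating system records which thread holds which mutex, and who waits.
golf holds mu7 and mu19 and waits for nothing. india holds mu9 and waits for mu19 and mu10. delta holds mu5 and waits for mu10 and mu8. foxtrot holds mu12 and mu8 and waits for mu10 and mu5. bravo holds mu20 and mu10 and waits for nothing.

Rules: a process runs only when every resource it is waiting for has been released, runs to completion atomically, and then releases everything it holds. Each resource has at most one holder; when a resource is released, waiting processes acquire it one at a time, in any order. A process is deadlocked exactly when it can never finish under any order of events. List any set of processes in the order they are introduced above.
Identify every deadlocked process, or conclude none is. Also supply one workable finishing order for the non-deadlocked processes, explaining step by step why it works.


The deadlocked set is delta and foxtrot.
Key observation: the cycle delta -> foxtrot -> delta can never break — each member waits on the next; no other process is dragged down with it.
One completion order for the rest: golf, bravo, india.
Walking it through:
  golf waits on nothing -> runs at once and releases mu7 and mu19
  bravo waits on nothing -> runs at once and releases mu20 and mu10
  india waits on mu19 and mu10 — all released -> runs and releases mu9


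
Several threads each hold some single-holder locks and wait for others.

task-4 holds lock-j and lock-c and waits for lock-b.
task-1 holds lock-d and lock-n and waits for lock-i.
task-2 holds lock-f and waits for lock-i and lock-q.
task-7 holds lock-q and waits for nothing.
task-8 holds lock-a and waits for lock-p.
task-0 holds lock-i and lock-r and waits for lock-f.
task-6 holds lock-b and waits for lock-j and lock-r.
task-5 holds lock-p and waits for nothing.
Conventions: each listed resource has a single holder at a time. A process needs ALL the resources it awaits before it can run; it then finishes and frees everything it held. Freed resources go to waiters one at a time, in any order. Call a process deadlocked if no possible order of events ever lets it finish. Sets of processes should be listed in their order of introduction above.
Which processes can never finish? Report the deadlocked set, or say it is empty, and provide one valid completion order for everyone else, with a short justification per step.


Deadlocked: task-4, task-1, task-2, task-0 and task-6.
Key observation: task-4 -> task-6 -> task-4 is a circular wait — nothing in it can go first; task-2 and task-0 are caught in further circular waits and task-1 waits into the deadlock from upstream.
The rest can finish in the order task-5, task-8, task-7.
Check, step by step:
  task-5 waits on nothing -> runs at once and releases lock-p
  task-8: everything it awaited (lock-p) is free; runs, freeing lock-a
  task-7 waits on nothing -> runs at once and releases lock-q


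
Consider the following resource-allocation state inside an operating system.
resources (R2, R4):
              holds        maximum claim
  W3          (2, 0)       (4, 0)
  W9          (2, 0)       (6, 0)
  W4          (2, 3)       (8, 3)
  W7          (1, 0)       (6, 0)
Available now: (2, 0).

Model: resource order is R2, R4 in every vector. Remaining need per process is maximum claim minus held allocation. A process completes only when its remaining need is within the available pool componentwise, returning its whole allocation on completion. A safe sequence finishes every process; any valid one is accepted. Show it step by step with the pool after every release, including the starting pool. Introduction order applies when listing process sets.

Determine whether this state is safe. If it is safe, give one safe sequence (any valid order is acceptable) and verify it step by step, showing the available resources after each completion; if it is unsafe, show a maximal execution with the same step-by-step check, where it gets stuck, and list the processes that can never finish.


SAFE — a valid safe sequence is W3, W9, W7, W4.
Key observation: W3 marks the first exact bind of the order: its need (2, 0) fits the free (2, 0) with zero slack on a requested resource.
Step-by-step check:
  pool = (2, 0)
  W3: need (2, 0) fits (2, 0); releases (2, 0), pool now (4, 0)
  W9: need (4, 0) fits (4, 0); releases (2, 0), pool now (6, 0)
  W7: need (5, 0) fits (6, 0); releases (1, 0), pool now (7, 0)
  W4: need (6, 0) fits (7, 0); releases (2, 3), pool now (9, 3)


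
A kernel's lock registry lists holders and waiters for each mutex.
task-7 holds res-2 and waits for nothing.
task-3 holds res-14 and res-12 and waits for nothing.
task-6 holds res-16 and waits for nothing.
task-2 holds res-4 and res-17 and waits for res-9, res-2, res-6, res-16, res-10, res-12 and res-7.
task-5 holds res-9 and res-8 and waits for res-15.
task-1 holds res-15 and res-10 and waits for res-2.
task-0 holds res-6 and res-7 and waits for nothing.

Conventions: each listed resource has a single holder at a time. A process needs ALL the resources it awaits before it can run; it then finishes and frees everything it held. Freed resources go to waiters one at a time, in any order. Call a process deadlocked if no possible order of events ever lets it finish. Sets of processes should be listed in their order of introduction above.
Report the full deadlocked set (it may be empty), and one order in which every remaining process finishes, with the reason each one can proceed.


The deadlocked set is empty.
Key observation: all waits point, directly or indirectly, at processes that can finish, so nothing is permanently blocked.
A valid finishing order for the others: task-3, task-7, task-1, task-6, task-0, task-5, task-2.
Step-by-step check:
  task-3: no waits; runs immediately, freeing res-14 and res-12
  task-7: no waits; runs immediately, freeing res-2
  run task-1 (all its waits — res-2 — are resolved); releases res-15 and res-10
  task-6: no waits; runs immediately, freeing res-16
  task-0: no waits; runs immediately, freeing res-6 and res-7
  run task-5 (all its waits — res-15 — are resolved); releases res-9 and res-8
  run task-2 (all its waits — res-9, res-2, res-6, res-16, res-10, res-12 and res-7 — are resolved); releases res-4 and res-17
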